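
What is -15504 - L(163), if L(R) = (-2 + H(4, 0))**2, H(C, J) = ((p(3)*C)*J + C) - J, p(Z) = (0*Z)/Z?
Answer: -15508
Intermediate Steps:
p(Z) = 0 (p(Z) = 0/Z = 0)
H(C, J) = C - J (H(C, J) = ((0*C)*J + C) - J = (0*J + C) - J = (0 + C) - J = C - J)
L(R) = 4 (L(R) = (-2 + (4 - 1*0))**2 = (-2 + (4 + 0))**2 = (-2 + 4)**2 = 2**2 = 4)
-15504 - L(163) = -15504 - 1*4 = -15504 - 4 = -15508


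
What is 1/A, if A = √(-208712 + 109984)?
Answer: -I*√24682/49364 ≈ -0.0031826*I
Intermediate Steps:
A = 2*I*√24682 (A = √(-98728) = 2*I*√24682 ≈ 314.21*I)
1/A = 1/(2*I*√24682) = -I*√24682/49364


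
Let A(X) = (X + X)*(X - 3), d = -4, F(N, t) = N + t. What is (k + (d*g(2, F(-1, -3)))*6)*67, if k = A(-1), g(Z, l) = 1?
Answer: -1072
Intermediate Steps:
A(X) = 2*X*(-3 + X) (A(X) = (2*X)*(-3 + X) = 2*X*(-3 + X))
k = 8 (k = 2*(-1)*(-3 - 1) = 2*(-1)*(-4) = 8)
(k + (d*g(2, F(-1, -3)))*6)*67 = (8 - 4*1*6)*67 = (8 - 4*6)*67 = (8 - 24)*67 = -16*67 = -1072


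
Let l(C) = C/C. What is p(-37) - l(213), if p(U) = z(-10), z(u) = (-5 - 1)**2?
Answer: 35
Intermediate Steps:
l(C) = 1
z(u) = 36 (z(u) = (-6)**2 = 36)
p(U) = 36
p(-37) - l(213) = 36 - 1*1 = 36 - 1 = 35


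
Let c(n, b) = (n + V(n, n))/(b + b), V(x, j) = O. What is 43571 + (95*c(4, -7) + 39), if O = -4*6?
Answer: 306220/7 ≈ 43746.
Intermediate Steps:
O = -24
V(x, j) = -24
c(n, b) = (-24 + n)/(2*b) (c(n, b) = (n - 24)/(b + b) = (-24 + n)/((2*b)) = (-24 + n)*(1/(2*b)) = (-24 + n)/(2*b))
43571 + (95*c(4, -7) + 39) = 43571 + (95*((½)*(-24 + 4)/(-7)) + 39) = 43571 + (95*((½)*(-⅐)*(-20)) + 39) = 43571 + (95*(10/7) + 39) = 43571 + (950/7 + 39) = 43571 + 1223/7 = 306220/7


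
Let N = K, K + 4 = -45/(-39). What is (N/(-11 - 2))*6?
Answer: 222/169 ≈ 1.3136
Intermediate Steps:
K = -37/13 (K = -4 - 45/(-39) = -4 - 45*(-1/39) = -4 + 15/13 = -37/13 ≈ -2.8462)
N = -37/13 ≈ -2.8462
(N/(-11 - 2))*6 = (-37/13/(-11 - 2))*6 = (-37/13/(-13))*6 = -1/13*(-37/13)*6 = (37/169)*6 = 222/169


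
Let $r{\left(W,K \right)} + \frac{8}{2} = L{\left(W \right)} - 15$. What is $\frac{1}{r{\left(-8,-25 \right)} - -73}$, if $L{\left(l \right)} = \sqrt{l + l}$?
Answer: $\frac{27}{1466} - \frac{i}{733} \approx 0.018417 - 0.0013643 i$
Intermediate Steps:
$L{\left(l \right)} = \sqrt{2} \sqrt{l}$ ($L{\left(l \right)} = \sqrt{2 l} = \sqrt{2} \sqrt{l}$)
$r{\left(W,K \right)} = -19 + \sqrt{2} \sqrt{W}$ ($r{\left(W,K \right)} = -4 + \left(\sqrt{2} \sqrt{W} - 15\right) = -4 + \left(-15 + \sqrt{2} \sqrt{W}\right) = -19 + \sqrt{2} \sqrt{W}$)
$\frac{1}{r{\left(-8,-25 \right)} - -73} = \frac{1}{\left(-19 + \sqrt{2} \sqrt{-8}\right) - -73} = \frac{1}{\left(-19 + \sqrt{2} \cdot 2 i \sqrt{2}\right) + \left(-4 + 77\right)} = \frac{1}{\left(-19 + 4 i\right) + 73} = \frac{1}{54 + 4 i} = \frac{54 - 4 i}{2932}$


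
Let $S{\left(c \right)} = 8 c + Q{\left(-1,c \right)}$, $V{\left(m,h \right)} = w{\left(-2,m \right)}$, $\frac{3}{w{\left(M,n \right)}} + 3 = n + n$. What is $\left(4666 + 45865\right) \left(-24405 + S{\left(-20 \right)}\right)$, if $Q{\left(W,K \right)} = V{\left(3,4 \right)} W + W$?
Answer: $-1241395077$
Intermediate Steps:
$w{\left(M,n \right)} = \frac{3}{-3 + 2 n}$ ($w{\left(M,n \right)} = \frac{3}{-3 + \left(n + n\right)} = \frac{3}{-3 + 2 n}$)
$V{\left(m,h \right)} = \frac{3}{-3 + 2 m}$
$Q{\left(W,K \right)} = 2 W$ ($Q{\left(W,K \right)} = \frac{3}{-3 + 2 \cdot 3} W + W = \frac{3}{-3 + 6} W + W = \frac{3}{3} W + W = 3 \cdot \frac{1}{3} W + W = 1 W + W = W + W = 2 W$)
$S{\left(c \right)} = -2 + 8 c$ ($S{\left(c \right)} = 8 c + 2 \left(-1\right) = 8 c - 2 = -2 + 8 c$)
$\left(4666 + 45865\right) \left(-24405 + S{\left(-20 \right)}\right) = \left(4666 + 45865\right) \left(-24405 + \left(-2 + 8 \left(-20\right)\right)\right) = 50531 \left(-24405 - 162\right) = 50531 \left(-24567\right) = -1241395077$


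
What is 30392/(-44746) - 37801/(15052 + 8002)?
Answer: -1196050357/515787142 ≈ -2.3189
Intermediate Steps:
30392/(-44746) - 37801/(15052 + 8002) = 30392*(-1/44746) - 37801/23054 = -15196/22373 - 37801*1/23054 = -15196/22373 - 37801/23054 = -1196050357/515787142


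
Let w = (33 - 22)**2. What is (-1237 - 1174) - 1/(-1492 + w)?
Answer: -3305480/1371 ≈ -2411.0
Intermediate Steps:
w = 121 (w = 11**2 = 121)
(-1237 - 1174) - 1/(-1492 + w) = (-1237 - 1174) - 1/(-1492 + 121) = -2411 - 1/(-1371) = -2411 - 1*(-1/1371) = -2411 + 1/1371 = -3305480/1371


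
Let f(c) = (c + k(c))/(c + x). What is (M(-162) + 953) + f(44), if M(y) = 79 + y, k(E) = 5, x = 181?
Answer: 195799/225 ≈ 870.22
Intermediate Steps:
f(c) = (5 + c)/(181 + c) (f(c) = (c + 5)/(c + 181) = (5 + c)/(181 + c))
(M(-162) + 953) + f(44) = ((79 - 162) + 953) + (5 + 44)/(181 + 44) = (-83 + 953) + 49/225 = 870 + (1/225)*49 = 870 + 49/225 = 195799/225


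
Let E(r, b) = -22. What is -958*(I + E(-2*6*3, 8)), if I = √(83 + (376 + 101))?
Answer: 21076 - 3832*√35 ≈ -1594.4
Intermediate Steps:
I = 4*√35 (I = √(83 + 477) = √560 = 4*√35 ≈ 23.664)
-958*(I + E(-2*6*3, 8)) = -958*(4*√35 - 22) = -958*(-22 + 4*√35) = 21076 - 3832*√35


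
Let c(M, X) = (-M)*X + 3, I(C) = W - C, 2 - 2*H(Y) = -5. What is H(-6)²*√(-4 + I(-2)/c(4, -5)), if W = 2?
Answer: 49*I*√506/46 ≈ 23.961*I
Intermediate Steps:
H(Y) = 7/2 (H(Y) = 1 - ½*(-5) = 1 + 5/2 = 7/2)
I(C) = 2 - C
c(M, X) = 3 - M*X (c(M, X) = -M*X + 3 = 3 - M*X)
H(-6)²*√(-4 + I(-2)/c(4, -5)) = (7/2)²*√(-4 + (2 - 1*(-2))/(3 - 1*4*(-5))) = 49*√(-4 + (2 + 2)/(3 + 20))/4 = 49*√(-4 + 4/23)/4 = 49*√(-88/23)/4 = 49*(2*I*√506/23)/4 = 49*I*√506/46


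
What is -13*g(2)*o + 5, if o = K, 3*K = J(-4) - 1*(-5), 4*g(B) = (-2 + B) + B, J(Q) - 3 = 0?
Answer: -37/3 ≈ -12.333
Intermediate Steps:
J(Q) = 3 (J(Q) = 3 + 0 = 3)
g(B) = -½ + B/2 (g(B) = ((-2 + B) + B)/4 = (-2 + 2*B)/4 = -½ + B/2)
K = 8/3 (K = (3 - 1*(-5))/3 = (3 + 5)/3 = (⅓)*8 = 8/3 ≈ 2.6667)
o = 8/3 ≈ 2.6667
-13*g(2)*o + 5 = -13*(-½ + (½)*2)*8/3 + 5 = -13*(-½ + 1)*8/3 + 5 = -13*8/(2*3) + 5 = -13*4/3 + 5 = -52/3 + 5 = -37/3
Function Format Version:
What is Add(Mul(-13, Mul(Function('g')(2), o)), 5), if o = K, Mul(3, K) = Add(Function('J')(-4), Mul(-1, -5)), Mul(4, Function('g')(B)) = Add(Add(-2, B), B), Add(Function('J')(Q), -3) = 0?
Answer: Rational(-37, 3) ≈ -12.333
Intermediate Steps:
Function('J')(Q) = 3 (Function('J')(Q) = Add(3, 0) = 3)
Function('g')(B) = Add(Rational(-1, 2), Mul(Rational(1, 2), B)) (Function('g')(B) = Mul(Rational(1, 4), Add(Add(-2, B), B)) = Mul(Rational(1, 4), Add(-2, Mul(2, B))) = Add(Rational(-1, 2), Mul(Rational(1, 2), B)))
K = Rational(8, 3) (K = Mul(Rational(1, 3), Add(3, Mul(-1, -5))) = Mul(Rational(1, 3), Add(3, 5)) = Mul(Rational(1, 3), 8) = Rational(8, 3) ≈ 2.6667)
o = Rational(8, 3) ≈ 2.6667
Add(Mul(-13, Mul(Function('g')(2), o)), 5) = Add(Mul(-13, Mul(Add(Rational(-1, 2), Mul(Rational(1, 2), 2)), Rational(8, 3))), 5) = Add(Mul(-13, Mul(Add(Rational(-1, 2), 1), Rational(8, 3))), 5) = Add(Mul(-13, Mul(Rational(1, 2), Rational(8, 3))), 5) = Add(Mul(-13, Rational(4, 3)), 5) = Add(Rational(-52, 3), 5) = Rational(-37, 3)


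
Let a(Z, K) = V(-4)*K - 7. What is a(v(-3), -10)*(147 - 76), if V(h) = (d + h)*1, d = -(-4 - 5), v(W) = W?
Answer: -4047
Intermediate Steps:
d = 9 (d = -1*(-9) = 9)
V(h) = 9 + h (V(h) = (9 + h)*1 = 9 + h)
a(Z, K) = -7 + 5*K (a(Z, K) = (9 - 4)*K - 7 = 5*K - 7 = -7 + 5*K)
a(v(-3), -10)*(147 - 76) = (-7 + 5*(-10))*(147 - 76) = (-7 - 50)*71 = -57*71 = -4047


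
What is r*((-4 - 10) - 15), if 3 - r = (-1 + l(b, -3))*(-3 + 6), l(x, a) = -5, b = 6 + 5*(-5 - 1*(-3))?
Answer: -609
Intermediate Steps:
b = -4 (b = 6 + 5*(-5 + 3) = 6 + 5*(-2) = 6 - 10 = -4)
r = 21 (r = 3 - (-1 - 5)*(-3 + 6) = 3 - (-6)*3 = 3 - 1*(-18) = 3 + 18 = 21)
r*((-4 - 10) - 15) = 21*((-4 - 10) - 15) = 21*(-14 - 15) = 21*(-29) = -609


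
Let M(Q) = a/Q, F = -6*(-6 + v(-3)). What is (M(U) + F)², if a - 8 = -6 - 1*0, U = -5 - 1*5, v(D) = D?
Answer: 72361/25 ≈ 2894.4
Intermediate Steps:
U = -10 (U = -5 - 5 = -10)
a = 2 (a = 8 + (-6 - 1*0) = 8 + (-6 + 0) = 8 - 6 = 2)
F = 54 (F = -6*(-6 - 3) = -6*(-9) = 54)
M(Q) = 2/Q
(M(U) + F)² = (2/(-10) + 54)² = (2*(-⅒) + 54)² = (-⅕ + 54)² = (269/5)² = 72361/25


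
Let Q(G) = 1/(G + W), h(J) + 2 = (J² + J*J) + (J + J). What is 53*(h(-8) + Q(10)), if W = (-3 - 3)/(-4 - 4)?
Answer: 250902/43 ≈ 5834.9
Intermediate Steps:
h(J) = -2 + 2*J + 2*J² (h(J) = -2 + ((J² + J*J) + (J + J)) = -2 + ((J² + J²) + 2*J) = -2 + (2*J² + 2*J) = -2 + (2*J + 2*J²) = -2 + 2*J + 2*J²)
W = ¾ (W = -6/(-8) = -6*(-⅛) = ¾ ≈ 0.75000)
Q(G) = 1/(¾ + G) (Q(G) = 1/(G + ¾) = 1/(¾ + G))
53*(h(-8) + Q(10)) = 53*((-2 + 2*(-8) + 2*(-8)²) + 4/(3 + 4*10)) = 53*((-2 - 16 + 2*64) + 4/(3 + 40)) = 53*((-2 - 16 + 128) + 4/43) = 53*(110 + 4*(1/43)) = 53*(110 + 4/43) = 53*(4734/43) = 250902/43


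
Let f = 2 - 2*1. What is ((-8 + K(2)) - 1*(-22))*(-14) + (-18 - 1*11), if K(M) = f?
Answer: -225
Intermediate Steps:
f = 0 (f = 2 - 2 = 0)
K(M) = 0
((-8 + K(2)) - 1*(-22))*(-14) + (-18 - 1*11) = ((-8 + 0) - 1*(-22))*(-14) + (-18 - 1*11) = (-8 + 22)*(-14) + (-18 - 11) = 14*(-14) - 29 = -196 - 29 = -225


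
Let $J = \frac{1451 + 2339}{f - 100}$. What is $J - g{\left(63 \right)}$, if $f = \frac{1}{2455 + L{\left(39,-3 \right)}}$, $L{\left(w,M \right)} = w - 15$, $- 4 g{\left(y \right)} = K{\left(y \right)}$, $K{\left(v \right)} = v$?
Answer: $- \frac{21964003}{991596} \approx -22.15$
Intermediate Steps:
$g{\left(y \right)} = - \frac{y}{4}$
$L{\left(w,M \right)} = -15 + w$ ($L{\left(w,M \right)} = w - 15 = -15 + w$)
$f = \frac{1}{2479}$ ($f = \frac{1}{2455 + \left(-15 + 39\right)} = \frac{1}{2455 + 24} = \frac{1}{2479} \approx 0.00040339$)
$J = - \frac{9395410}{247899}$ ($J = \frac{1451 + 2339}{\frac{1}{2479} - 100} = \frac{3790}{- \frac{247899}{2479}} = 3790 \left(- \frac{2479}{247899}\right) = - \frac{9395410}{247899} \approx -37.9$)
$J - g{\left(63 \right)} = - \frac{9395410}{247899} - \left(- \frac{1}{4}\right) 63 = - \frac{9395410}{247899} - - \frac{63}{4} = - \frac{9395410}{247899} + \frac{63}{4} = - \frac{21964003}{991596}$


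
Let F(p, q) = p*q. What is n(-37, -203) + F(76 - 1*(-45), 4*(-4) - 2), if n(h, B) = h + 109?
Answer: -2106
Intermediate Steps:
n(h, B) = 109 + h
n(-37, -203) + F(76 - 1*(-45), 4*(-4) - 2) = (109 - 37) + (76 - 1*(-45))*(4*(-4) - 2) = 72 + (76 + 45)*(-16 - 2) = 72 + 121*(-18) = 72 - 2178 = -2106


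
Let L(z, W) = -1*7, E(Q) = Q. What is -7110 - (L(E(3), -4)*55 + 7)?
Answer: -6732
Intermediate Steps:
L(z, W) = -7
-7110 - (L(E(3), -4)*55 + 7) = -7110 - (-7*55 + 7) = -7110 - (-385 + 7) = -7110 - 1*(-378) = -7110 + 378 = -6732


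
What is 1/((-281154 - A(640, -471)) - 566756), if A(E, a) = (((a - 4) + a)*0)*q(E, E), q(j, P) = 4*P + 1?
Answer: -1/847910 ≈ -1.1794e-6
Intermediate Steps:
q(j, P) = 1 + 4*P
A(E, a) = 0 (A(E, a) = (((a - 4) + a)*0)*(1 + 4*E) = (((-4 + a) + a)*0)*(1 + 4*E) = ((-4 + 2*a)*0)*(1 + 4*E) = 0*(1 + 4*E) = 0)
1/((-281154 - A(640, -471)) - 566756) = 1/((-281154 - 1*0) - 566756) = 1/((-281154 + 0) - 566756) = 1/(-281154 - 566756) = 1/(-847910) = -1/847910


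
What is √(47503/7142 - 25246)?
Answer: I*√1287412841918/7142 ≈ 158.87*I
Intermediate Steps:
√(47503/7142 - 25246) = √(-180259429/7142) = I*√1287412841918/7142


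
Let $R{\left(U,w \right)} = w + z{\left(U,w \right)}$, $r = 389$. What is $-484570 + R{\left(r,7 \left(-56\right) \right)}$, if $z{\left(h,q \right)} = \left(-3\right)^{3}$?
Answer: $-484989$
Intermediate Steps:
$z{\left(h,q \right)} = -27$
$R{\left(U,w \right)} = -27 + w$ ($R{\left(U,w \right)} = w - 27 = -27 + w$)
$-484570 + R{\left(r,7 \left(-56\right) \right)} = -484570 + \left(-27 + 7 \left(-56\right)\right) = -484570 - 419 = -484989$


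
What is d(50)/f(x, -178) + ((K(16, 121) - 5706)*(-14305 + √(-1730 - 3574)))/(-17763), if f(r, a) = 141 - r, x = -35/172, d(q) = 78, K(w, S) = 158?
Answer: -1927278559772/431409981 + 11096*I*√1326/17763 ≈ -4467.4 + 22.747*I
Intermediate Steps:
x = -35/172 (x = -35*1/172 = -35/172 ≈ -0.20349)
d(50)/f(x, -178) + ((K(16, 121) - 5706)*(-14305 + √(-1730 - 3574)))/(-17763) = 78/(141 - 1*(-35/172)) + ((158 - 5706)*(-14305 + √(-1730 - 3574)))/(-17763) = 78/(141 + 35/172) - 5548*(-14305 + √(-5304))*(-1/17763) = 78/(24287/172) - 5548*(-14305 + 2*I*√1326)*(-1/17763) = 78*(172/24287) + (79364140 - 11096*I*√1326)*(-1/17763) = 13416/24287 + (-79364140/17763 + 11096*I*√1326/17763) = -1927278559772/431409981 + 11096*I*√1326/17763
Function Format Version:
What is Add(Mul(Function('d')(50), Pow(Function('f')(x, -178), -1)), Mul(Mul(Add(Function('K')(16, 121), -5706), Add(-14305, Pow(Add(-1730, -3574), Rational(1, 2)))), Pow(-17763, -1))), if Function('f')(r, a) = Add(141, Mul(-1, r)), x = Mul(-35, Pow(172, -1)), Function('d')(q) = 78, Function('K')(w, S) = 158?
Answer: Add(Rational(-1927278559772, 431409981), Mul(Rational(11096, 17763), I, Pow(1326, Rational(1, 2)))) ≈ Add(-4467.4, Mul(22.747, I))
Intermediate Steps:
x = Rational(-35, 172) (x = Mul(-35, Rational(1, 172)) = Rational(-35, 172) ≈ -0.20349)
Add(Mul(Function('d')(50), Pow(Function('f')(x, -178), -1)), Mul(Mul(Add(Function('K')(16, 121), -5706), Add(-14305, Pow(Add(-1730, -3574), Rational(1, 2)))), Pow(-17763, -1))) = Add(Mul(78, Pow(Add(141, Mul(-1, Rational(-35, 172))), -1)), Mul(Mul(Add(158, -5706), Add(-14305, Pow(Add(-1730, -3574), Rational(1, 2)))), Pow(-17763, -1))) = Add(Mul(78, Pow(Add(141, Rational(35, 172)), -1)), Mul(Mul(-5548, Add(-14305, Pow(-5304, Rational(1, 2)))), Rational(-1, 17763))) = Add(Mul(78, Pow(Rational(24287, 172), -1)), Mul(Mul(-5548, Add(-14305, Mul(2, I, Pow(1326, Rational(1, 2))))), Rational(-1, 17763))) = Add(Mul(78, Rational(172, 24287)), Mul(Add(79364140, Mul(-11096, I, Pow(1326, Rational(1, 2)))), Rational(-1, 17763))) = Add(Rational(13416, 24287), Add(Rational(-79364140, 17763), Mul(Rational(11096, 17763), I, Pow(1326, Rational(1, 2))))) = Add(Rational(-1927278559772, 431409981), Mul(Rational(11096, 17763), I, Pow(1326, Rational(1, 2))))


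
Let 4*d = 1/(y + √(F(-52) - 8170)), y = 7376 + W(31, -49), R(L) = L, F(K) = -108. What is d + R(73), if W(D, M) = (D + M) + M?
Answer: 15601496937/213719036 - I*√8278/213719036 ≈ 73.0 - 4.2572e-7*I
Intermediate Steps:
W(D, M) = D + 2*M
y = 7309 (y = 7376 + (31 + 2*(-49)) = 7376 + (31 - 98) = 7376 - 67 = 7309)
d = 1/(4*(7309 + I*√8278)) (d = 1/(4*(7309 + √(-108 - 8170))) = 1/(4*(7309 + √(-8278))) = 1/(4*(7309 + I*√8278)) ≈ 3.4199e-5 - 4.2572e-7*I)
d + R(73) = (7309/213719036 - I*√8278/213719036) + 73 = 15601496937/213719036 - I*√8278/213719036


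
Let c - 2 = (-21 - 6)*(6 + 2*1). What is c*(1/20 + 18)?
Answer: -38627/10 ≈ -3862.7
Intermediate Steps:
c = -214 (c = 2 + (-21 - 6)*(6 + 2*1) = 2 - 27*(6 + 2) = 2 - 27*8 = 2 - 216 = -214)
c*(1/20 + 18) = -214*(1/20 + 18) = -214*361/20 = -38627/10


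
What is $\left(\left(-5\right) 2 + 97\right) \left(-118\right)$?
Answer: $-10266$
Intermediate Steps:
$\left(\left(-5\right) 2 + 97\right) \left(-118\right) = \left(-10 + 97\right) \left(-118\right) = 87 \left(-118\right) = -10266$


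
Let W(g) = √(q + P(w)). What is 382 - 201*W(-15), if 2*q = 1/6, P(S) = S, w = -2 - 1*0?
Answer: 382 - 67*I*√69/2 ≈ 382.0 - 278.27*I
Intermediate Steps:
w = -2 (w = -2 + 0 = -2)
q = 1/12 (q = (½)/6 = (½)*(⅙) = 1/12 ≈ 0.083333)
W(g) = I*√69/6 (W(g) = √(1/12 - 2) = √(-23/12) = I*√69/6)
382 - 201*W(-15) = 382 - 67*I*√69/2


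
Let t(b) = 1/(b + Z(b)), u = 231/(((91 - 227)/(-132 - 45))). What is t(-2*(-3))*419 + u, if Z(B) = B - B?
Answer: 151153/408 ≈ 370.47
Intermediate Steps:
Z(B) = 0
u = 40887/136 (u = 231/((-136/(-177))) = 231/((-136*(-1/177))) = 231/(136/177) = 231*(177/136) = 40887/136 ≈ 300.64)
t(b) = 1/b (t(b) = 1/(b + 0) = 1/b)
t(-2*(-3))*419 + u = 419/(-2*(-3)) + 40887/136 = 419/6 + 40887/136 = 151153/408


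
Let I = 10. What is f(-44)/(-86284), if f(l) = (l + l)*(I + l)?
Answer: -68/1961 ≈ -0.034676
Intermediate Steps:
f(l) = 2*l*(10 + l) (f(l) = (l + l)*(10 + l) = (2*l)*(10 + l) = 2*l*(10 + l))
f(-44)/(-86284) = (2*(-44)*(10 - 44))/(-86284) = (2*(-44)*(-34))*(-1/86284) = 2992*(-1/86284) = -68/1961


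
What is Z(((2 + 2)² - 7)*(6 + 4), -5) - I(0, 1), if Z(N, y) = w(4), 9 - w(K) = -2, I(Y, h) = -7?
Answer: 18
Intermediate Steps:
w(K) = 11 (w(K) = 9 - 1*(-2) = 9 + 2 = 11)
Z(N, y) = 11
Z(((2 + 2)² - 7)*(6 + 4), -5) - I(0, 1) = 11 - 1*(-7) = 11 + 7 = 18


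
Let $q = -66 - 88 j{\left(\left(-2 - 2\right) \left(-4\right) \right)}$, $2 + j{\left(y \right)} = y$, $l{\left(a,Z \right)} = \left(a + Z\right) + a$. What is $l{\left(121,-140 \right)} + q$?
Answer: $-1196$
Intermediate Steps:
$l{\left(a,Z \right)} = Z + 2 a$ ($l{\left(a,Z \right)} = \left(Z + a\right) + a = Z + 2 a$)
$j{\left(y \right)} = -2 + y$
$q = -1298$ ($q = -66 - 88 \left(-2 + \left(-2 - 2\right) \left(-4\right)\right) = -66 - 88 \left(-2 - -16\right) = -66 - 88 \left(-2 + 16\right) = -66 - 1232 = -1298$)
$l{\left(121,-140 \right)} + q = \left(-140 + 2 \cdot 121\right) - 1298 = \left(-140 + 242\right) - 1298 = 102 - 1298 = -1196$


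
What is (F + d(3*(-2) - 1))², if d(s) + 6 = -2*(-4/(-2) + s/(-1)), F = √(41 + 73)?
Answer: (24 - √114)² ≈ 177.50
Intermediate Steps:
F = √114 ≈ 10.677
d(s) = -10 + 2*s (d(s) = -6 - 2*(-4/(-2) + s/(-1)) = -6 - 2*(-4*(-½) + s*(-1)) = -6 - 2*(2 - s) = -6 + (-4 + 2*s) = -10 + 2*s)
(F + d(3*(-2) - 1))² = (√114 + (-10 + 2*(3*(-2) - 1)))² = (√114 + (-10 + 2*(-6 - 1)))² = (√114 + (-10 + 2*(-7)))² = (√114 + (-10 - 14))² = (√114 - 24)² = (-24 + √114)²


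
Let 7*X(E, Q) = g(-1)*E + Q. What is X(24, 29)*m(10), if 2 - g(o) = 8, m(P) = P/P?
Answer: -115/7 ≈ -16.429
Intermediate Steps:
m(P) = 1
g(o) = -6 (g(o) = 2 - 1*8 = 2 - 8 = -6)
X(E, Q) = -6*E/7 + Q/7 (X(E, Q) = (-6*E + Q)/7 = (Q - 6*E)/7 = -6*E/7 + Q/7)
X(24, 29)*m(10) = (-6/7*24 + (⅐)*29)*1 = (-144/7 + 29/7)*1 = -115/7*1 = -115/7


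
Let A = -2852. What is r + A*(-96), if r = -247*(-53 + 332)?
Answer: 204879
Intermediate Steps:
r = -68913 (r = -247*279 = -68913)
r + A*(-96) = -68913 - 2852*(-96) = -68913 + 273792 = 204879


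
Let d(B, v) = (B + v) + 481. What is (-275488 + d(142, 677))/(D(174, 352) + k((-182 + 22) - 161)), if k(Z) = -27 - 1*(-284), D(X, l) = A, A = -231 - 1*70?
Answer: 68547/11 ≈ 6231.5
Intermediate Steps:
A = -301 (A = -231 - 70 = -301)
D(X, l) = -301
d(B, v) = 481 + B + v
k(Z) = 257 (k(Z) = -27 + 284 = 257)
(-275488 + d(142, 677))/(D(174, 352) + k((-182 + 22) - 161)) = (-275488 + (481 + 142 + 677))/(-301 + 257) = (-275488 + 1300)/(-44) = -274188*(-1/44) = 68547/11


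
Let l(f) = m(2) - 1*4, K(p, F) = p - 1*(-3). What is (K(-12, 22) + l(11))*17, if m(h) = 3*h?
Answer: -119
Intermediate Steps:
K(p, F) = 3 + p (K(p, F) = p + 3 = 3 + p)
l(f) = 2 (l(f) = 3*2 - 1*4 = 6 - 4 = 2)
(K(-12, 22) + l(11))*17 = ((3 - 12) + 2)*17 = (-9 + 2)*17 = -7*17 = -119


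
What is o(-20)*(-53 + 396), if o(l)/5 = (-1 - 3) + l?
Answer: -41160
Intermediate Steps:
o(l) = -20 + 5*l (o(l) = 5*((-1 - 3) + l) = 5*(-4 + l) = -20 + 5*l)
o(-20)*(-53 + 396) = (-20 + 5*(-20))*(-53 + 396) = (-20 - 100)*343 = -120*343 = -41160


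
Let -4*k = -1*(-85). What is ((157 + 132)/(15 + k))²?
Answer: 1336336/625 ≈ 2138.1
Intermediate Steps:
k = -85/4 (k = -(-1)*(-85)/4 = -¼*85 = -85/4 ≈ -21.250)
((157 + 132)/(15 + k))² = ((157 + 132)/(15 - 85/4))² = (289/(-25/4))² = (289*(-4/25))² = (-1156/25)² = 1336336/625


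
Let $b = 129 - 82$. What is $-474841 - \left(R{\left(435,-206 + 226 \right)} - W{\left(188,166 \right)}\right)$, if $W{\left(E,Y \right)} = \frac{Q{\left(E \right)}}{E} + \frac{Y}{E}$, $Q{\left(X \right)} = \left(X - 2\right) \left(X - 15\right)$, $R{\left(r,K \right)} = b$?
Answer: $- \frac{22311650}{47} \approx -4.7472 \cdot 10^{5}$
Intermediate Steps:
$b = 47$
$R{\left(r,K \right)} = 47$
$Q{\left(X \right)} = \left(-15 + X\right) \left(-2 + X\right)$ ($Q{\left(X \right)} = \left(-2 + X\right) \left(-15 + X\right) = \left(-15 + X\right) \left(-2 + X\right)$)
$W{\left(E,Y \right)} = \frac{Y}{E} + \frac{30 + E^{2} - 17 E}{E}$ ($W{\left(E,Y \right)} = \frac{30 + E^{2} - 17 E}{E} + \frac{Y}{E} = \frac{Y}{E} + \frac{30 + E^{2} - 17 E}{E}$)
$-474841 - \left(R{\left(435,-206 + 226 \right)} - W{\left(188,166 \right)}\right) = -474841 - \left(47 - \left(-17 + 188 + \frac{30}{188} + \frac{166}{188}\right)\right) = -474841 - \left(47 - \left(-17 + 188 + 30 \cdot \frac{1}{188} + 166 \cdot \frac{1}{188}\right)\right) = -474841 - \left(47 - \left(-17 + 188 + \frac{15}{94} + \frac{83}{94}\right)\right) = -474841 - \left(47 - \frac{8086}{47}\right) = -474841 - - \frac{5877}{47} = -474841 + \frac{5877}{47} = - \frac{22311650}{47}$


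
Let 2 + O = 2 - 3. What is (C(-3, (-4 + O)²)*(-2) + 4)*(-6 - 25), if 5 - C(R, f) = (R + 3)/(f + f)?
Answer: 186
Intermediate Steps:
O = -3 (O = -2 + (2 - 3) = -2 - 1 = -3)
C(R, f) = 5 - (3 + R)/(2*f) (C(R, f) = 5 - (R + 3)/(f + f) = 5 - (3 + R)/(2*f))
(C(-3, (-4 + O)²)*(-2) + 4)*(-6 - 25) = (((-3 - 1*(-3) + 10*(-4 - 3)²)/(2*((-4 - 3)²)))*(-2) + 4)*(-6 - 25) = (((-3 + 3 + 10*(-7)²)/(2*((-7)²)))*(-2) + 4)*(-31) = (((½)*(-3 + 3 + 10*49)/49)*(-2) + 4)*(-31) = (((½)*(1/49)*(-3 + 3 + 490))*(-2) + 4)*(-31) = (((½)*(1/49)*490)*(-2) + 4)*(-31) = (5*(-2) + 4)*(-31) = (-10 + 4)*(-31) = -6*(-31) = 186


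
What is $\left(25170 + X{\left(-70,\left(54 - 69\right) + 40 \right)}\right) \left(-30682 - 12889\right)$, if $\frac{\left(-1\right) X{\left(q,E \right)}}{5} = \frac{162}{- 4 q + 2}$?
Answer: $- \frac{51538175205}{47} \approx -1.0966 \cdot 10^{9}$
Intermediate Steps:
$X{\left(q,E \right)} = - \frac{810}{2 - 4 q}$ ($X{\left(q,E \right)} = - 5 \frac{162}{- 4 q + 2} = - 5 \frac{162}{2 - 4 q} = - \frac{810}{2 - 4 q}$)
$\left(25170 + X{\left(-70,\left(54 - 69\right) + 40 \right)}\right) \left(-30682 - 12889\right) = \left(25170 + \frac{405}{-1 + 2 \left(-70\right)}\right) \left(-30682 - 12889\right) = \left(25170 + \frac{405}{-1 - 140}\right) \left(-43571\right) = \left(25170 + \frac{405}{-141}\right) \left(-43571\right) = \left(25170 + 405 \left(- \frac{1}{141}\right)\right) \left(-43571\right) = \left(25170 - \frac{135}{47}\right) \left(-43571\right) = \frac{1182855}{47} \left(-43571\right) = - \frac{51538175205}{47}$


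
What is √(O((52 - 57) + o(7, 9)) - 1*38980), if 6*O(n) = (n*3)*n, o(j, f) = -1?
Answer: 11*I*√322 ≈ 197.39*I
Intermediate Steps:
O(n) = n²/2 (O(n) = ((n*3)*n)/6 = ((3*n)*n)/6 = (3*n²)/6 = n²/2)
√(O((52 - 57) + o(7, 9)) - 1*38980) = √(((52 - 57) - 1)²/2 - 1*38980) = √((-5 - 1)²/2 - 38980) = √((½)*(-6)² - 38980) = √((½)*36 - 38980) = √(18 - 38980) = √(-38962) = 11*I*√322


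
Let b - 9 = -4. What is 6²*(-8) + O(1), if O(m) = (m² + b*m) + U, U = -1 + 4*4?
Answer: -267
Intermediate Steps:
b = 5 (b = 9 - 4 = 5)
U = 15 (U = -1 + 16 = 15)
O(m) = 15 + m² + 5*m (O(m) = (m² + 5*m) + 15 = 15 + m² + 5*m)
6²*(-8) + O(1) = 6²*(-8) + (15 + 1² + 5*1) = 36*(-8) + (15 + 1 + 5) = -288 + 21 = -267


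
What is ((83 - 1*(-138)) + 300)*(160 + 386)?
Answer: 284466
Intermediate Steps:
((83 - 1*(-138)) + 300)*(160 + 386) = ((83 + 138) + 300)*546 = (221 + 300)*546 = 521*546 = 284466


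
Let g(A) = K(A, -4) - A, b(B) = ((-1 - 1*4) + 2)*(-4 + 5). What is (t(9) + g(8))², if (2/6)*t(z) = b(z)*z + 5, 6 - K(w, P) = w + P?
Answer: 5184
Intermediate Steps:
K(w, P) = 6 - P - w (K(w, P) = 6 - (w + P) = 6 - (P + w) = 6 + (-P - w) = 6 - P - w)
b(B) = -3 (b(B) = ((-1 - 4) + 2)*1 = (-5 + 2)*1 = -3*1 = -3)
t(z) = 15 - 9*z (t(z) = 3*(-3*z + 5) = 3*(5 - 3*z) = 15 - 9*z)
g(A) = 10 - 2*A (g(A) = (6 - 1*(-4) - A) - A = (6 + 4 - A) - A = (10 - A) - A = 10 - 2*A)
(t(9) + g(8))² = ((15 - 9*9) + (10 - 2*8))² = ((15 - 81) + (10 - 16))² = (-66 - 6)² = (-72)² = 5184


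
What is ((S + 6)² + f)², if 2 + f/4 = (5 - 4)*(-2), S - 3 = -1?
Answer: 2304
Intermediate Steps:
S = 2 (S = 3 - 1 = 2)
f = -16 (f = -8 + 4*((5 - 4)*(-2)) = -8 + 4*(1*(-2)) = -8 + 4*(-2) = -8 - 8 = -16)
((S + 6)² + f)² = ((2 + 6)² - 16)² = (8² - 16)² = (64 - 16)² = 48² = 2304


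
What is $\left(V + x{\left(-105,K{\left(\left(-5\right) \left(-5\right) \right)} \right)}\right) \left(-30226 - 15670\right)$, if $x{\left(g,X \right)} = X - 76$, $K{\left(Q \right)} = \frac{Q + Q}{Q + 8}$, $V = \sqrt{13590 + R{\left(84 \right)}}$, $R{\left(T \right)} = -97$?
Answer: $\frac{112812368}{33} - 45896 \sqrt{13493} \approx -1.9127 \cdot 10^{6}$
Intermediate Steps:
$V = \sqrt{13493}$ ($V = \sqrt{13590 - 97} = \sqrt{13493} \approx 116.16$)
$K{\left(Q \right)} = \frac{2 Q}{8 + Q}$
$x{\left(g,X \right)} = -76 + X$
$\left(V + x{\left(-105,K{\left(\left(-5\right) \left(-5\right) \right)} \right)}\right) \left(-30226 - 15670\right) = \left(\sqrt{13493} - \left(76 - \frac{2 \left(\left(-5\right) \left(-5\right)\right)}{8 - -25}\right)\right) \left(-30226 - 15670\right) = \left(\sqrt{13493} - \left(76 - \frac{50}{8 + 25}\right)\right) \left(-45896\right) = \left(\sqrt{13493} - \left(76 - \frac{50}{33}\right)\right) \left(-45896\right) = \left(\sqrt{13493} + \left(-76 + \frac{50}{33}\right)\right) \left(-45896\right) = \left(\sqrt{13493} - \frac{2458}{33}\right) \left(-45896\right) = \left(- \frac{2458}{33} + \sqrt{13493}\right) \left(-45896\right) = \frac{112812368}{33} - 45896 \sqrt{13493}$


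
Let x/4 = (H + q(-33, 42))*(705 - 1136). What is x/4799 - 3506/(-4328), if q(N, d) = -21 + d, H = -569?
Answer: 2052855975/10385036 ≈ 197.67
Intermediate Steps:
x = 944752 (x = 4*((-569 + (-21 + 42))*(705 - 1136)) = 4*((-569 + 21)*(-431)) = 4*(-548*(-431)) = 4*236188 = 944752)
x/4799 - 3506/(-4328) = 944752/4799 - 3506/(-4328) = 944752*(1/4799) - 3506*(-1/4328) = 944752/4799 + 1753/2164 = 2052855975/10385036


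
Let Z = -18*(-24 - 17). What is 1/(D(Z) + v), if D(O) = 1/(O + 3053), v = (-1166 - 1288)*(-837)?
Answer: 3791/7786706419 ≈ 4.8686e-7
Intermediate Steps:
v = 2053998 (v = -2454*(-837) = 2053998)
Z = 738 (Z = -18*(-41) = 738)
D(O) = 1/(3053 + O)
1/(D(Z) + v) = 1/(1/(3053 + 738) + 2053998) = 1/(1/3791 + 2053998) = 1/(7786706419/3791) = 3791/7786706419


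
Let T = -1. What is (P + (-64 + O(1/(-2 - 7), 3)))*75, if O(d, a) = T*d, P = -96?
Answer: -35975/3 ≈ -11992.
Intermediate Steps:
O(d, a) = -d
(P + (-64 + O(1/(-2 - 7), 3)))*75 = (-96 + (-64 - 1/(-2 - 7)))*75 = (-96 + (-64 - 1/(-9)))*75 = (-96 + (-64 - 1*(-⅑)))*75 = (-96 + (-64 + ⅑))*75 = (-96 - 575/9)*75 = -1439/9*75 = -35975/3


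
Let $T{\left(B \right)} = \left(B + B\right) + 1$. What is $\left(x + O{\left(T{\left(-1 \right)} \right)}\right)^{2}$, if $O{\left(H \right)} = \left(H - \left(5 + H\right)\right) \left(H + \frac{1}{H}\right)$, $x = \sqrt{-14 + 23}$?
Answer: $169$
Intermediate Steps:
$T{\left(B \right)} = 1 + 2 B$ ($T{\left(B \right)} = 2 B + 1 = 1 + 2 B$)
$x = 3$ ($x = \sqrt{9} = 3$)
$O{\left(H \right)} = - 5 H - \frac{5}{H}$ ($O{\left(H \right)} = - 5 \left(H + \frac{1}{H}\right) = - 5 H - \frac{5}{H}$)
$\left(x + O{\left(T{\left(-1 \right)} \right)}\right)^{2} = \left(3 - \left(\frac{5}{1 + 2 \left(-1\right)} + 5 \left(1 + 2 \left(-1\right)\right)\right)\right)^{2} = \left(3 - \left(\frac{5}{1 - 2} + 5 \left(1 - 2\right)\right)\right)^{2} = \left(3 - \left(-5 + \frac{5}{-1}\right)\right)^{2} = \left(3 + \left(5 - -5\right)\right)^{2} = \left(3 + \left(5 + 5\right)\right)^{2} = \left(3 + 10\right)^{2} = 13^{2} = 169$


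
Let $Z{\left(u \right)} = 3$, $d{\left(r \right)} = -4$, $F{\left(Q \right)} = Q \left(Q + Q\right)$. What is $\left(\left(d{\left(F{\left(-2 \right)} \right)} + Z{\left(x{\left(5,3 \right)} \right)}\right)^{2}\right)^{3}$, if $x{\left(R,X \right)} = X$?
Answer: $1$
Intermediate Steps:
$F{\left(Q \right)} = 2 Q^{2}$ ($F{\left(Q \right)} = Q 2 Q = 2 Q^{2}$)
$\left(\left(d{\left(F{\left(-2 \right)} \right)} + Z{\left(x{\left(5,3 \right)} \right)}\right)^{2}\right)^{3} = \left(\left(-4 + 3\right)^{2}\right)^{3} = \left(\left(-1\right)^{2}\right)^{3} = 1^{3} = 1$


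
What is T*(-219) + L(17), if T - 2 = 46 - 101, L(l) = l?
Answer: 11624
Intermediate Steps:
T = -53 (T = 2 + (46 - 101) = 2 - 55 = -53)
T*(-219) + L(17) = -53*(-219) + 17 = 11607 + 17 = 11624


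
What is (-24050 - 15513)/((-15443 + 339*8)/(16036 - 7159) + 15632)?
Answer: -351200751/138752533 ≈ -2.5311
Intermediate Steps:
(-24050 - 15513)/((-15443 + 339*8)/(16036 - 7159) + 15632) = -39563/((-15443 + 2712)/8877 + 15632) = -39563/(-12731*1/8877 + 15632) = -39563/(-12731/8877 + 15632) = -39563/138752533/8877 = -39563*8877/138752533 = -351200751/138752533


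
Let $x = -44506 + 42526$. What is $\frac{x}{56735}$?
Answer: $- \frac{396}{11347} \approx -0.034899$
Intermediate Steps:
$x = -1980$
$\frac{x}{56735} = - \frac{1980}{56735} = \left(-1980\right) \frac{1}{56735} = - \frac{396}{11347}$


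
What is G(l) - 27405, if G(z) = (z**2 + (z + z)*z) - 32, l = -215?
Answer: 111238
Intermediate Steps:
G(z) = -32 + 3*z**2 (G(z) = (z**2 + (2*z)*z) - 32 = (z**2 + 2*z**2) - 32 = 3*z**2 - 32 = -32 + 3*z**2)
G(l) - 27405 = (-32 + 3*(-215)**2) - 27405 = (-32 + 3*46225) - 27405 = (-32 + 138675) - 27405 = 138643 - 27405 = 111238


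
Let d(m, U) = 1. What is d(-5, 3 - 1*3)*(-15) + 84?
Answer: 69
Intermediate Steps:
d(-5, 3 - 1*3)*(-15) + 84 = 1*(-15) + 84 = -15 + 84 = 69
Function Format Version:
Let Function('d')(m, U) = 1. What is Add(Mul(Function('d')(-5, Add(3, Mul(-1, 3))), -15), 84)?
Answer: 69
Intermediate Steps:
Add(Mul(Function('d')(-5, Add(3, Mul(-1, 3))), -15), 84) = Add(Mul(1, -15), 84) = Add(-15, 84) = 69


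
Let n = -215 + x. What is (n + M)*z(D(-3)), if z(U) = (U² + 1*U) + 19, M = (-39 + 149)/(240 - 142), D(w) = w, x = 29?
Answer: -226475/49 ≈ -4621.9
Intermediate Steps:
M = 55/49 (M = 110/98 = 110*(1/98) = 55/49 ≈ 1.1224)
z(U) = 19 + U + U² (z(U) = (U² + U) + 19 = (U + U²) + 19 = 19 + U + U²)
n = -186 (n = -215 + 29 = -186)
(n + M)*z(D(-3)) = (-186 + 55/49)*(19 - 3 + (-3)²) = -9059*(19 - 3 + 9)/49 = -9059/49*25 = -226475/49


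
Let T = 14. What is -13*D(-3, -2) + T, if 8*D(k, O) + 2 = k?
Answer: 177/8 ≈ 22.125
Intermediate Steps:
D(k, O) = -¼ + k/8
-13*D(-3, -2) + T = -13*(-¼ + (⅛)*(-3)) + 14 = -13*(-¼ - 3/8) + 14 = -13*(-5/8) + 14 = 65/8 + 14 = 177/8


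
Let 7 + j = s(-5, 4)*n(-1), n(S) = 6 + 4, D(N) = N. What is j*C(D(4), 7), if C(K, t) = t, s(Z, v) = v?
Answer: 231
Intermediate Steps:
n(S) = 10
j = 33 (j = -7 + 4*10 = -7 + 40 = 33)
j*C(D(4), 7) = 33*7 = 231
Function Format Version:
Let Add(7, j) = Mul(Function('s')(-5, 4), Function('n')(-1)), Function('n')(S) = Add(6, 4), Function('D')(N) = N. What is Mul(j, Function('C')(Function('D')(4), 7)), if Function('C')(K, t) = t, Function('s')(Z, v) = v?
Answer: 231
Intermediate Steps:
Function('n')(S) = 10
j = 33 (j = Add(-7, Mul(4, 10)) = Add(-7, 40) = 33)
Mul(j, Function('C')(Function('D')(4), 7)) = Mul(33, 7) = 231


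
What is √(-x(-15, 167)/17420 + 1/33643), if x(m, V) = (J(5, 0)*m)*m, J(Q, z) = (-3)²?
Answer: I*√399164166055343/58606106 ≈ 0.3409*I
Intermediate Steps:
J(Q, z) = 9
x(m, V) = 9*m² (x(m, V) = (9*m)*m = 9*m²)
√(-x(-15, 167)/17420 + 1/33643) = √(-9*(-15)²/17420 + 1/33643) = √(-9*225/17420 + 1/33643) = √(-2025/17420 + 1/33643) = √(-1*405/3484 + 1/33643) = √(-405/3484 + 1/33643) = √(-13621931/117212212) = I*√399164166055343/58606106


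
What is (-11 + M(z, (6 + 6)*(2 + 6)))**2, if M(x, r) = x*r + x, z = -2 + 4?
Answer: 33489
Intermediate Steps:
z = 2
M(x, r) = x + r*x (M(x, r) = r*x + x = x + r*x)
(-11 + M(z, (6 + 6)*(2 + 6)))**2 = (-11 + 2*(1 + (6 + 6)*(2 + 6)))**2 = (-11 + 2*(1 + 12*8))**2 = (-11 + 2*(1 + 96))**2 = (-11 + 2*97)**2 = (-11 + 194)**2 = 183**2 = 33489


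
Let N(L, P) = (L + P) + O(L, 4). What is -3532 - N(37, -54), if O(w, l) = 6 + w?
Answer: -3558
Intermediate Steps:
N(L, P) = 6 + P + 2*L (N(L, P) = (L + P) + (6 + L) = 6 + P + 2*L)
-3532 - N(37, -54) = -3532 - (6 - 54 + 2*37) = -3532 - (6 - 54 + 74) = -3532 - 1*26 = -3532 - 26 = -3558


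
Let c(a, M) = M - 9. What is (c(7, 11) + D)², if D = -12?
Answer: 100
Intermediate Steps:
c(a, M) = -9 + M
(c(7, 11) + D)² = ((-9 + 11) - 12)² = (2 - 12)² = (-10)² = 100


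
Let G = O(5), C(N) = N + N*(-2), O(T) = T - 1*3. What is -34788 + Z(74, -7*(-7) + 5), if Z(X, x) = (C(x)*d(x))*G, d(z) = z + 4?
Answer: -41052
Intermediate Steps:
O(T) = -3 + T (O(T) = T - 3 = -3 + T)
d(z) = 4 + z
C(N) = -N (C(N) = N - 2*N = -N)
G = 2 (G = -3 + 5 = 2)
Z(X, x) = -2*x*(4 + x) (Z(X, x) = ((-x)*(4 + x))*2 = -x*(4 + x)*2 = -2*x*(4 + x))
-34788 + Z(74, -7*(-7) + 5) = -34788 - 2*(-7*(-7) + 5)*(4 + (-7*(-7) + 5)) = -34788 - 2*(49 + 5)*(4 + (49 + 5)) = -34788 - 2*54*(4 + 54) = -34788 - 2*54*58 = -34788 - 6264 = -41052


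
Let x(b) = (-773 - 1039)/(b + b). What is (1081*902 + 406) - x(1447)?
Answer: 1411503102/1447 ≈ 9.7547e+5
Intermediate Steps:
x(b) = -906/b (x(b) = -1812*1/(2*b) = -906/b)
(1081*902 + 406) - x(1447) = (1081*902 + 406) - (-906)/1447 = (975062 + 406) - (-906)/1447 = 975468 - 1*(-906/1447) = 975468 + 906/1447 = 1411503102/1447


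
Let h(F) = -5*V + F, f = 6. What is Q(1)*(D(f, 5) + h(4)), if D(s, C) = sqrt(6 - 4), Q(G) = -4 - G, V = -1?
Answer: -45 - 5*sqrt(2) ≈ -52.071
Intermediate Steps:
h(F) = 5 + F (h(F) = -5*(-1) + F = 5 + F)
D(s, C) = sqrt(2)
Q(1)*(D(f, 5) + h(4)) = (-4 - 1*1)*(sqrt(2) + (5 + 4)) = (-4 - 1)*(sqrt(2) + 9) = -5*(9 + sqrt(2)) = -45 - 5*sqrt(2)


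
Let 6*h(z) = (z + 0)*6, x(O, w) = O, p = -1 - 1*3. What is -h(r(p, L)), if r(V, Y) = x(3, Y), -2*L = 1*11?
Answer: -3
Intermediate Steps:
L = -11/2 ≈ -5.5000
p = -4 (p = -1 - 3 = -4)
r(V, Y) = 3
h(z) = z (h(z) = ((z + 0)*6)/6 = (z*6)/6 = (6*z)/6 = z)
-h(r(p, L)) = -1*3 = -3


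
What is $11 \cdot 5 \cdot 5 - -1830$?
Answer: $2105$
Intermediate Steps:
$11 \cdot 5 \cdot 5 - -1830 = 55 \cdot 5 + 1830 = 275 + 1830 = 2105$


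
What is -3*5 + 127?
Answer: 112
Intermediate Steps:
-3*5 + 127 = -15 + 127 = 112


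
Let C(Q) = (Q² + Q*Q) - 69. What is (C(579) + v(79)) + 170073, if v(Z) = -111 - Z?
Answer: 840296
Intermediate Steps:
C(Q) = -69 + 2*Q² (C(Q) = (Q² + Q²) - 69 = 2*Q² - 69 = -69 + 2*Q²)
(C(579) + v(79)) + 170073 = ((-69 + 2*579²) + (-111 - 1*79)) + 170073 = ((-69 + 2*335241) + (-111 - 79)) + 170073 = ((-69 + 670482) - 190) + 170073 = (670413 - 190) + 170073 = 670223 + 170073 = 840296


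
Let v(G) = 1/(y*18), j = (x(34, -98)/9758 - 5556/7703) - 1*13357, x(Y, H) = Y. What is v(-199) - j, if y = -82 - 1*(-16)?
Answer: 35082494985887/2626384068 ≈ 13358.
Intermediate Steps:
y = -66 (y = -82 + 16 = -66)
j = -29530721546/2210761 (j = (34/9758 - 5556/7703) - 1*13357 = (34*(1/9758) - 5556*1/7703) - 13357 = (1/287 - 5556/7703) - 13357 = -1586869/2210761 - 13357 = -29530721546/2210761 ≈ -13358.)
v(G) = -1/1188 (v(G) = 1/(-66*18) = -1/66*1/18 = -1/1188)
v(-199) - j = -1/1188 - 1*(-29530721546/2210761) = -1/1188 + 29530721546/2210761 = 35082494985887/2626384068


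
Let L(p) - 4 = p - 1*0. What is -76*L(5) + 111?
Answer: -573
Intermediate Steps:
L(p) = 4 + p (L(p) = 4 + (p - 1*0) = 4 + (p + 0) = 4 + p)
-76*L(5) + 111 = -76*(4 + 5) + 111 = -76*9 + 111 = -684 + 111 = -573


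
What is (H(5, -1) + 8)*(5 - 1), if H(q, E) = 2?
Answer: 40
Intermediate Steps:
(H(5, -1) + 8)*(5 - 1) = (2 + 8)*(5 - 1) = 10*4 = 40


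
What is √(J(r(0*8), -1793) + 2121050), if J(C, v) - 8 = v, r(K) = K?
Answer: √2119265 ≈ 1455.8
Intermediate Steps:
J(C, v) = 8 + v
√(J(r(0*8), -1793) + 2121050) = √((8 - 1793) + 2121050) = √(-1785 + 2121050) = √2119265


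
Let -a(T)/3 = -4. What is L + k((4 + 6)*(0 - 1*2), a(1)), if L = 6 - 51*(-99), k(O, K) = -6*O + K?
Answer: 5187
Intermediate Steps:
a(T) = 12 (a(T) = -3*(-4) = 12)
k(O, K) = K - 6*O
L = 5055 (L = 6 + 5049 = 5055)
L + k((4 + 6)*(0 - 1*2), a(1)) = 5055 + (12 - 6*(4 + 6)*(0 - 1*2)) = 5055 + (12 - 60*(0 - 2)) = 5055 + (12 - 60*(-2)) = 5055 + (12 - 6*(-20)) = 5055 + (12 + 120) = 5055 + 132 = 5187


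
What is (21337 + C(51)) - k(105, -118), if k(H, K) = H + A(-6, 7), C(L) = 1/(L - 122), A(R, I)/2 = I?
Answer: 1506477/71 ≈ 21218.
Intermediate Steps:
A(R, I) = 2*I
C(L) = 1/(-122 + L)
k(H, K) = 14 + H (k(H, K) = H + 2*7 = H + 14 = 14 + H)
(21337 + C(51)) - k(105, -118) = (21337 + 1/(-122 + 51)) - (14 + 105) = (21337 + 1/(-71)) - 1*119 = (21337 - 1/71) - 119 = 1514926/71 - 119 = 1506477/71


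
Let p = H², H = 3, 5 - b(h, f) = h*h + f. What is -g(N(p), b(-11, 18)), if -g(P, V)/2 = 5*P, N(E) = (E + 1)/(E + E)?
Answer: 50/9 ≈ 5.5556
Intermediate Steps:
b(h, f) = 5 - f - h² (b(h, f) = 5 - (h*h + f) = 5 - (h² + f) = 5 - (f + h²) = 5 + (-f - h²) = 5 - f - h²)
p = 9 (p = 3² = 9)
N(E) = (1 + E)/(2*E) (N(E) = (1 + E)/((2*E)) = (1 + E)*(1/(2*E)) = (1 + E)/(2*E))
g(P, V) = -10*P
-g(N(p), b(-11, 18)) = -(-10)*(½)*(1 + 9)/9 = -(-10)*(½)*(⅑)*10 = -(-10)*5/9 = -1*(-50/9) = 50/9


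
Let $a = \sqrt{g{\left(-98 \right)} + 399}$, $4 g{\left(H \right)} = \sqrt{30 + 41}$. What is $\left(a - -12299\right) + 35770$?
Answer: $48069 + \frac{\sqrt{1596 + \sqrt{71}}}{2} \approx 48089.0$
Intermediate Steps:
$g{\left(H \right)} = \frac{\sqrt{71}}{4}$ ($g{\left(H \right)} = \frac{\sqrt{30 + 41}}{4} = \frac{\sqrt{71}}{4}$)
$a = \sqrt{399 + \frac{\sqrt{71}}{4}}$ ($a = \sqrt{\frac{\sqrt{71}}{4} + 399} = \sqrt{399 + \frac{\sqrt{71}}{4}} \approx 20.028$)
$\left(a - -12299\right) + 35770 = \left(\frac{\sqrt{1596 + \sqrt{71}}}{2} - -12299\right) + 35770 = \left(\frac{\sqrt{1596 + \sqrt{71}}}{2} + 12299\right) + 35770 = \left(12299 + \frac{\sqrt{1596 + \sqrt{71}}}{2}\right) + 35770 = 48069 + \frac{\sqrt{1596 + \sqrt{71}}}{2}$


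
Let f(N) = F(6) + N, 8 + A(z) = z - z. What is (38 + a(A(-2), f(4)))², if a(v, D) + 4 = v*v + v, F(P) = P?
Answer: 8100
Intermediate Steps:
A(z) = -8 (A(z) = -8 + (z - z) = -8 + 0 = -8)
f(N) = 6 + N
a(v, D) = -4 + v + v² (a(v, D) = -4 + (v*v + v) = -4 + (v² + v) = -4 + (v + v²) = -4 + v + v²)
(38 + a(A(-2), f(4)))² = (38 + (-4 - 8 + (-8)²))² = (38 + (-4 - 8 + 64))² = (38 + 52)² = 90² = 8100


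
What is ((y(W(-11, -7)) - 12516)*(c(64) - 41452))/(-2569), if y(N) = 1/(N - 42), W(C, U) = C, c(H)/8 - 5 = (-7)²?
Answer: -3887225140/19451 ≈ -1.9985e+5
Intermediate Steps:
c(H) = 432 (c(H) = 40 + 8*(-7)² = 40 + 8*49 = 40 + 392 = 432)
y(N) = 1/(-42 + N)
((y(W(-11, -7)) - 12516)*(c(64) - 41452))/(-2569) = ((1/(-42 - 11) - 12516)*(432 - 41452))/(-2569) = ((1/(-53) - 12516)*(-41020))*(-1/2569) = ((-1/53 - 12516)*(-41020))*(-1/2569) = -663349/53*(-41020)*(-1/2569) = (27210575980/53)*(-1/2569) = -3887225140/19451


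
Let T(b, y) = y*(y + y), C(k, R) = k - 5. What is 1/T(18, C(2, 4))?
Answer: 1/18 ≈ 0.055556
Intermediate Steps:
C(k, R) = -5 + k
T(b, y) = 2*y² (T(b, y) = y*(2*y) = 2*y²)
1/T(18, C(2, 4)) = 1/(2*(-5 + 2)²) = 1/(2*(-3)²) = 1/(2*9) = 1/18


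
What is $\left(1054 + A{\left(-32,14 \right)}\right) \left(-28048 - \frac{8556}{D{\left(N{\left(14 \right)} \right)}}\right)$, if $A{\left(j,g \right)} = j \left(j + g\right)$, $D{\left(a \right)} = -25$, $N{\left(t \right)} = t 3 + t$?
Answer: $- \frac{225801944}{5} \approx -4.516 \cdot 10^{7}$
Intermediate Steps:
$N{\left(t \right)} = 4 t$ ($N{\left(t \right)} = 3 t + t = 4 t$)
$A{\left(j,g \right)} = j \left(g + j\right)$
$\left(1054 + A{\left(-32,14 \right)}\right) \left(-28048 - \frac{8556}{D{\left(N{\left(14 \right)} \right)}}\right) = \left(1054 - 32 \left(14 - 32\right)\right) \left(-28048 - \frac{8556}{-25}\right) = \left(1054 - -576\right) \left(-28048 - - \frac{8556}{25}\right) = \left(1054 + 576\right) \left(-28048 + \frac{8556}{25}\right) = 1630 \left(- \frac{692644}{25}\right) = - \frac{225801944}{5}$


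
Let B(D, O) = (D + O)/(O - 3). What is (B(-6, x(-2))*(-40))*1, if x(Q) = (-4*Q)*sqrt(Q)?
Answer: -5840/137 - 960*I*sqrt(2)/137 ≈ -42.628 - 9.9098*I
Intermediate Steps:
x(Q) = -4*Q**(3/2)
B(D, O) = (D + O)/(-3 + O)
(B(-6, x(-2))*(-40))*1 = (((-6 - (-8)*I*sqrt(2))/(-3 - (-8)*I*sqrt(2)))*(-40))*1 = (((-6 + 8*I*sqrt(2))/(-3 + 8*I*sqrt(2)))*(-40))*1 = -40*(-6 + 8*I*sqrt(2))/(-3 + 8*I*sqrt(2))*1 = -40*(-6 + 8*I*sqrt(2))/(-3 + 8*I*sqrt(2))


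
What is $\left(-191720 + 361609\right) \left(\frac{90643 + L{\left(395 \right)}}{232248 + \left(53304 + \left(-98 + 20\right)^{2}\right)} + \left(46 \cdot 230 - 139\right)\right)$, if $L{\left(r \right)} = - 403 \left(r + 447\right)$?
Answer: $\frac{517264910579977}{291636} \approx 1.7737 \cdot 10^{9}$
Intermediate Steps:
$L{\left(r \right)} = -180141 - 403 r$ ($L{\left(r \right)} = - 403 \left(447 + r\right) = -180141 - 403 r$)
$\left(-191720 + 361609\right) \left(\frac{90643 + L{\left(395 \right)}}{232248 + \left(53304 + \left(-98 + 20\right)^{2}\right)} + \left(46 \cdot 230 - 139\right)\right) = \left(-191720 + 361609\right) \left(\frac{90643 - 339326}{232248 + \left(53304 + \left(-98 + 20\right)^{2}\right)} + \left(46 \cdot 230 - 139\right)\right) = 169889 \left(\frac{90643 - 339326}{232248 + \left(53304 + \left(-78\right)^{2}\right)} + \left(10580 - 139\right)\right) = 169889 \left(\frac{90643 - 339326}{232248 + \left(53304 + 6084\right)} + 10441\right) = 169889 \left(- \frac{248683}{232248 + 59388} + 10441\right) = 169889 \left(- \frac{248683}{291636} + 10441\right) = 169889 \cdot \frac{3044722793}{291636} = \frac{517264910579977}{291636}$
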